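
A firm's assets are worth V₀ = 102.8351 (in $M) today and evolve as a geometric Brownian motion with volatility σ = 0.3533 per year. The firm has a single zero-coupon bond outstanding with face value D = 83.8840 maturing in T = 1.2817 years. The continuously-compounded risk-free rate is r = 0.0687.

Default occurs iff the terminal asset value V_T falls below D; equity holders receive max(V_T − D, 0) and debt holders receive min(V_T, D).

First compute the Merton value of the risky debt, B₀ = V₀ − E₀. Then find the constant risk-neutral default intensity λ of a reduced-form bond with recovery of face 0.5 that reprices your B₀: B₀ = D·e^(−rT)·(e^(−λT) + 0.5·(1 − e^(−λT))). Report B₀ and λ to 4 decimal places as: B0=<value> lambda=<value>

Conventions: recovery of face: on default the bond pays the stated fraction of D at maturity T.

B0=72.0375 lambda=0.1036

Apply the equity-as-call identities (strike 83.8840, horizon 1.2817 years):
d₁ = [ln(V₀/D) + (r + σ²/2)T] / (σ√T)
   = [ln(102.8351/83.8840) + (0.0687 + 0.5·0.3533²)·1.2817] / (0.3533·√1.2817)
   = [0.203692 + 0.168044] / 0.399979 = 0.929390
d₂ = d₁ − σ√T = 0.929390 − 0.399979 = 0.529411
N(d₁) = 0.823656,  N(d₂) = 0.701740,  e^(−rT) = 0.915713
E₀ = V₀·N(d₁) − D·e^(−rT)·N(d₂)
   = 102.8351·0.823656 − 83.8840·0.915713·0.701740 = 30.797607
B₀ = V₀ − E₀ = 102.8351 − 30.797607 = 72.037493
e^(−λT) = (B₀·e^(rT)/D − 0.5)/(1 − 0.5) = (72.0375·1.092046/83.8840 − 0.5)/0.5 = 0.87564368
λ = −ln(0.87564368)/1.2817 = 0.103609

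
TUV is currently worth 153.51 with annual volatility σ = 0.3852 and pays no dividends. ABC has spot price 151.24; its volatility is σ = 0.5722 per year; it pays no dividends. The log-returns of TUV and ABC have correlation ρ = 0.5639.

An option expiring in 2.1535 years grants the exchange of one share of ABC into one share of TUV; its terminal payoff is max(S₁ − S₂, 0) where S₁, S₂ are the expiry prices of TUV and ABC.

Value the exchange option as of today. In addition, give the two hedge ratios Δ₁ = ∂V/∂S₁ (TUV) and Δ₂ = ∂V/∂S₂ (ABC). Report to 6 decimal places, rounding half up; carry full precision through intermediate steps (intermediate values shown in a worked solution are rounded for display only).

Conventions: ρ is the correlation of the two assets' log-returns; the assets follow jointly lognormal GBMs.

exchange price = 42.814642
Δ1 = 0.644699
Δ2 = -0.371285

σ_eff = √(σ₁² + σ₂² − 2ρσ₁σ₂) = √(0.3852² + 0.5722² − 2·0.5639·0.3852·0.5722) = 0.476667
d₁ = (ln(S₁/S₂) + (q₂ − q₁ + σ_eff²/2)T) / (σ_eff√T) = (ln(153.51/151.24) + (0.0 − 0.0 + 0.113606)·2.1535) / 0.699500 = 0.371048
d₂ = d₁ − σ_eff√T = 0.371048 − 0.699500 = -0.328452
N(d₁) = 0.644699,  N(d₂) = 0.371285
V = S₁·e^{−q₁T}·N(d₁) − S₂·e^{−q₂T}·N(d₂) = 98.967752 − 56.153110 = 42.814642
Key observation: the rate r is irrelevant here: denominating values in ABC turns the exchange into a ratio option on S₁/S₂, and discounting at r drops out.
Δ₁ = e^{−q₁T}·N(d₁) = 0.644699;  Δ₂ = −e^{−q₂T}·N(d₂) = -0.371285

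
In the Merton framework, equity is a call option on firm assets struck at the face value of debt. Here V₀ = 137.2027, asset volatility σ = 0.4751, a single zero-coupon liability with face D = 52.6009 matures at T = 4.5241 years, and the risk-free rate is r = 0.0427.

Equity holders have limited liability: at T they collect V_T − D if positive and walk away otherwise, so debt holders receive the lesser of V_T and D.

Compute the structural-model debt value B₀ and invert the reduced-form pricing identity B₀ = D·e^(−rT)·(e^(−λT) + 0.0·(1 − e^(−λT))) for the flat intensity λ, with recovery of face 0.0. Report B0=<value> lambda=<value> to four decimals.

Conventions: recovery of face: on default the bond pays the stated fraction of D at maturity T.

Equity is a call on the firm's assets struck at D = 52.6009:
d₁ = [ln(V₀/D) + (r + σ²/2)T] / (σ√T)
   = [ln(137.2027/52.6009) + (0.0427 + 0.5·0.4751²)·4.5241] / (0.4751·√4.5241)
   = [0.958726 + 0.703769] / 1.010534 = 1.645164
d₂ = d₁ − σ√T = 1.645164 − 1.010534 = 0.634630
N(d₁) = 0.950032,  N(d₂) = 0.737165,  e^(−rT) = 0.824334
E₀ = V₀·N(d₁) − D·e^(−rT)·N(d₂)
   = 137.2027·0.950032 − 52.6009·0.824334·0.737165 = 98.382946
B₀ = V₀ − E₀ = 137.2027 − 98.382946 = 38.819754
e^(−λT) = (B₀·e^(rT)/D − 0)/(1 − 0) = (38.8198·1.213100/52.6009 − 0)/1 = 0.89527555
λ = −ln(0.89527555)/4.5241 = 0.024452

B0=38.8198 lambda=0.0245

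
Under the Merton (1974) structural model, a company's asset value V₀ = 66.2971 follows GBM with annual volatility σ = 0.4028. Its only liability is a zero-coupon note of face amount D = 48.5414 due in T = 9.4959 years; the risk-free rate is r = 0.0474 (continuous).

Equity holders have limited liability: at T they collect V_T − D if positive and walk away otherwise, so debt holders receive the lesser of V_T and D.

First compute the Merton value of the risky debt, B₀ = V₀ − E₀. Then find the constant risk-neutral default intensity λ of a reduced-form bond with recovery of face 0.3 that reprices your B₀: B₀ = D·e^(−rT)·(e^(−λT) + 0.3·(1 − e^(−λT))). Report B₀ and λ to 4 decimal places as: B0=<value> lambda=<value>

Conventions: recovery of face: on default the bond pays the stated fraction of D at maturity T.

B0=22.5846 lambda=0.0514

Apply the equity-as-call identities (strike 48.5414, horizon 9.4959 years):
d₁ = [ln(V₀/D) + (r + σ²/2)T] / (σ√T)
   = [ln(66.2971/48.5414) + (0.0474 + 0.5·0.4028²)·9.4959] / (0.4028·√9.4959)
   = [0.311729 + 1.220450] / 1.241245 = 1.234389
d₂ = d₁ − σ√T = 1.234389 − 1.241245 = -0.006856
N(d₁) = 0.891471,  N(d₂) = 0.497265,  e^(−rT) = 0.637561
E₀ = V₀·N(d₁) − D·e^(−rT)·N(d₂)
   = 66.2971·0.891471 − 48.5414·0.637561·0.497265 = 43.712544
B₀ = V₀ − E₀ = 66.2971 − 43.712544 = 22.584556
e^(−λT) = (B₀·e^(rT)/D − 0.3)/(1 − 0.3) = (22.5846·1.568478/48.5414 − 0.3)/0.7 = 0.61393915
λ = −ln(0.61393915)/9.4959 = 0.051376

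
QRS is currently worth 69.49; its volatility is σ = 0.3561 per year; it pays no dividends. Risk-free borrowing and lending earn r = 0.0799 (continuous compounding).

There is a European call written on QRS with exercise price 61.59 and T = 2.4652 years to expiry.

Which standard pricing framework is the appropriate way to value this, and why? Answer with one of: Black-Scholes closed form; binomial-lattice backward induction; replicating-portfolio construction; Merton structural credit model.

framework: Black-Scholes closed form

Key observation: the strike-61.59 call on QRS is European-exercise on a continuously-modelled lognormal underlying, so its value is a single closed-form evaluation.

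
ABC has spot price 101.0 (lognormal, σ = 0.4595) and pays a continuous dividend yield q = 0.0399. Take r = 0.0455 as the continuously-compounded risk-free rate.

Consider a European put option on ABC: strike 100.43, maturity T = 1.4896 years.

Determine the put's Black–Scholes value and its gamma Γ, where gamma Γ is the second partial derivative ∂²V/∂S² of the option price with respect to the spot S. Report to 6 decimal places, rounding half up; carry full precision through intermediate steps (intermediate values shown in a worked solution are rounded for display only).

σ√T = 0.4595·√1.4896 = 0.560816
d₁ = (ln(S/K) + (r−q+σ²/2)T) / (σ√T) = (ln(101.0/100.43) + (0.0455−0.0399+0.4595²/2)·1.4896) / 0.560816 = (0.005660 + 0.165599) / 0.560816 = 0.305374
d₂ = d₁ − σ√T = 0.305374 − 0.560816 = -0.255442
e^{−rT} = 0.934469
e^{−qT} = 0.942297
N(−d₁) = 0.380041,  N(−d₂) = 0.600809
Put price V = K·e^{−rT}·N(−d₂) − S·e^{−qT}·N(−d₁) = 56.385171 − 36.169221 = 20.215949
φ(d₁) = (1/√(2π))·e^{−d₁²/2} = 0.380768
Γ = e^{−qT}·φ(d₁) / (S·σ·√T) = 0.006334

price = 20.215949
Γ = 0.006334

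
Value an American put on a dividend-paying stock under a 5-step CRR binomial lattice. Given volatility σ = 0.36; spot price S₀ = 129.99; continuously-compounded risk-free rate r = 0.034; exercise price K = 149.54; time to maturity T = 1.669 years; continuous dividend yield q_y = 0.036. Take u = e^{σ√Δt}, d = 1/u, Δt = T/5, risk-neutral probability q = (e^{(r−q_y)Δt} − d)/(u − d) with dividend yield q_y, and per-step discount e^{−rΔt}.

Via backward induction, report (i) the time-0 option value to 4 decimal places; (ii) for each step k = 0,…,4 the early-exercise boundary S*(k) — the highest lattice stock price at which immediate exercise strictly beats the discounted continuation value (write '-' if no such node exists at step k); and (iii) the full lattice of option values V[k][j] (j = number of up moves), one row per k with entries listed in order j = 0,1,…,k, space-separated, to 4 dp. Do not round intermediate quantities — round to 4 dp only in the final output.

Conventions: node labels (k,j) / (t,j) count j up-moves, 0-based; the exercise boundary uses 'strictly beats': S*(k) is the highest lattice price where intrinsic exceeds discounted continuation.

Δt=0.33380  u=1.23120  d=0.81221  q=0.44660  discount=0.98871
step 5 (expiry): payoffs max(K−S,0) = 103.5925 79.8900 43.9603 0.0000 0.0000 0.0000
step 4: (k=4,j=0): S=56.5707, K−S=92.9693, hold=91.9575 ⇒ V=92.9693 exercise | (k=4,j=1): S=85.7533, K−S=63.7867, hold=63.1235 ⇒ V=63.7867 exercise | (k=4,j=2): S=129.9900, K−S=19.5500, hold=24.0533 ⇒ V=24.0533 continue | (k=4,j=3): S=197.0467, K−S=0.0000, hold=0.0000 ⇒ V=0.0000 continue | (k=4,j=4): S=298.6952, K−S=0.0000, hold=0.0000 ⇒ V=0.0000 continue  boundary S*=85.7533
step 3: (k=3,j=0): S=69.6500, K−S=79.8900, hold=79.0344 ⇒ V=79.8900 exercise | (k=3,j=1): S=105.5797, K−S=43.9603, hold=45.5223 ⇒ V=45.5223 continue | (k=3,j=2): S=160.0440, K−S=0.0000, hold=13.1610 ⇒ V=13.1610 continue | (k=3,j=3): S=242.6044, K−S=0.0000, hold=0.0000 ⇒ V=0.0000 continue  boundary S*=69.6500
step 2: (k=2,j=0): S=85.7533, K−S=63.7867, hold=63.8132 ⇒ V=63.8132 continue | (k=2,j=1): S=129.9900, K−S=19.5500, hold=30.7193 ⇒ V=30.7193 continue | (k=2,j=2): S=197.0467, K−S=0.0000, hold=7.2011 ⇒ V=7.2011 continue  boundary S*=-
step 1: (k=1,j=0): S=105.5797, K−S=43.9603, hold=48.4802 ⇒ V=48.4802 continue | (k=1,j=1): S=160.0440, K−S=0.0000, hold=19.9880 ⇒ V=19.9880 continue  boundary S*=-
step 0: (k=0,j=0): S=129.9900, K−S=19.5500, hold=35.3522 ⇒ V=35.3522 continue  boundary S*=-

price = 35.3522
boundary = - - - 69.6500 85.7533
tree:
35.3522
48.4802 19.9880
63.8132 30.7193 7.2011
79.8900 45.5223 13.1610 0.0000
92.9693 63.7867 24.0533 0.0000 0.0000
103.5925 79.8900 43.9603 0.0000 0.0000 0.0000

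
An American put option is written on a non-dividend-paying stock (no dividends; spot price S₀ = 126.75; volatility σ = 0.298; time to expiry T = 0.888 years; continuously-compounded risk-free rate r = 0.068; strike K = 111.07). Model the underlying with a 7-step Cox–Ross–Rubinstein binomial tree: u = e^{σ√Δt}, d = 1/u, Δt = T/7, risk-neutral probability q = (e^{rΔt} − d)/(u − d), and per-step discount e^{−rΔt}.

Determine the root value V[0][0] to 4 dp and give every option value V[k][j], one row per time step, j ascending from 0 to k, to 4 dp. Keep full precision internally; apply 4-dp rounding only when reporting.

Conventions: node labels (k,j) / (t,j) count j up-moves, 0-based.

Δt=0.12686  u=1.11198  d=0.89930  q=0.51423  discount=0.99141
step 7 (expiry): payoffs max(K−S,0) = 50.7752 36.5160 18.8847 0.0000 0.0000 0.0000 0.0000 0.0000
k=6: (k=6,j=0): S=67.0464, K−S=44.0236, hold=43.0696 ⇒ V=44.0236 exercise | (k=6,j=1): S=82.9022, K−S=28.1678, hold=27.2138 ⇒ V=28.1678 exercise | (k=6,j=2): S=102.5078, K−S=8.5622, hold=9.0949 ⇒ V=9.0949 continue | (k=6,j=3): S=126.7500, K−S=0.0000, hold=0.0000 ⇒ V=0.0000 continue | (k=6,j=4): S=156.7252, K−S=0.0000, hold=0.0000 ⇒ V=0.0000 continue | (k=6,j=5): S=193.7893, K−S=0.0000, hold=0.0000 ⇒ V=0.0000 continue | (k=6,j=6): S=239.6187, K−S=0.0000, hold=0.0000 ⇒ V=0.0000 continue
k=5: (k=5,j=0): S=74.5540, K−S=36.5160, hold=35.5620 ⇒ V=36.5160 exercise | (k=5,j=1): S=92.1853, K−S=18.8847, hold=18.2023 ⇒ V=18.8847 exercise | (k=5,j=2): S=113.9863, K−S=0.0000, hold=4.3801 ⇒ V=4.3801 continue | (k=5,j=3): S=140.9430, K−S=0.0000, hold=0.0000 ⇒ V=0.0000 continue | (k=5,j=4): S=174.2747, K−S=0.0000, hold=0.0000 ⇒ V=0.0000 continue | (k=5,j=5): S=215.4891, K−S=0.0000, hold=0.0000 ⇒ V=0.0000 continue
k=4: (k=4,j=0): S=82.9022, K−S=28.1678, hold=27.2138 ⇒ V=28.1678 exercise | (k=4,j=1): S=102.5078, K−S=8.5622, hold=11.3279 ⇒ V=11.3279 continue | (k=4,j=2): S=126.7500, K−S=0.0000, hold=2.1095 ⇒ V=2.1095 continue | (k=4,j=3): S=156.7252, K−S=0.0000, hold=0.0000 ⇒ V=0.0000 continue | (k=4,j=4): S=193.7893, K−S=0.0000, hold=0.0000 ⇒ V=0.0000 continue
k=3: (k=3,j=0): S=92.1853, K−S=18.8847, hold=19.3407 ⇒ V=19.3407 continue | (k=3,j=1): S=113.9863, K−S=0.0000, hold=6.5310 ⇒ V=6.5310 continue | (k=3,j=2): S=140.9430, K−S=0.0000, hold=1.0159 ⇒ V=1.0159 continue | (k=3,j=3): S=174.2747, K−S=0.0000, hold=0.0000 ⇒ V=0.0000 continue
k=2: (k=2,j=0): S=102.5078, K−S=8.5622, hold=12.6441 ⇒ V=12.6441 continue | (k=2,j=1): S=126.7500, K−S=0.0000, hold=3.6633 ⇒ V=3.6633 continue | (k=2,j=2): S=156.7252, K−S=0.0000, hold=0.4893 ⇒ V=0.4893 continue
k=1: (k=1,j=0): S=113.9863, K−S=0.0000, hold=7.9570 ⇒ V=7.9570 continue | (k=1,j=1): S=140.9430, K−S=0.0000, hold=2.0137 ⇒ V=2.0137 continue
k=0: (k=0,j=0): S=126.7500, K−S=0.0000, hold=4.8587 ⇒ V=4.8587 continue

price = 4.8587
tree:
4.8587
7.9570 2.0137
12.6441 3.6633 0.4893
19.3407 6.5310 1.0159 0.0000
28.1678 11.3279 2.1095 0.0000 0.0000
36.5160 18.8847 4.3801 0.0000 0.0000 0.0000
44.0236 28.1678 9.0949 0.0000 0.0000 0.0000 0.0000
50.7752 36.5160 18.8847 0.0000 0.0000 0.0000 0.0000 0.0000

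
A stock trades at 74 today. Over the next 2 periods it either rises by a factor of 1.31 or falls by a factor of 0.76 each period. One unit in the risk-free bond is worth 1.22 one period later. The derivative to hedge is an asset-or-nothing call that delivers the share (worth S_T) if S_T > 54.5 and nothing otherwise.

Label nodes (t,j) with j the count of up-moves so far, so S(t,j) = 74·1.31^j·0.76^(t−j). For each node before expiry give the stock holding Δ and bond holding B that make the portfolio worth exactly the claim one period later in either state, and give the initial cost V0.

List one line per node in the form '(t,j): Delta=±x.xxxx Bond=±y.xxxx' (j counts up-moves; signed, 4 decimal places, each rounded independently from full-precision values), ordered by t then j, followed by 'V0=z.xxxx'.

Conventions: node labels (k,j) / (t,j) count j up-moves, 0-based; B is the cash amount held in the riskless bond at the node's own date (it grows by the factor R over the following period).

No-arbitrage ⇒ martingale measure with p* = (R−d)/(u−d) = 0.8364.
At maturity the claim pays: V(2,0)=0.0000, V(2,1)=73.6744, V(2,2)=126.9914
Node (1,0) S=56.2400: V=(p*·73.6744+(1−p*)·0.0000)/1.22=50.5070; Δ=(73.6744−0.0000)/(73.6744−42.7424)=2.3818; B=V−Δ·S=-83.4464
Node (1,1) S=96.9400: V=(p*·126.9914+(1−p*)·73.6744)/1.22=96.9400; Δ=(126.9914−73.6744)/(126.9914−73.6744)=1.0000; B=V−Δ·S=0.0000
Node (0,0) S=74.0000: V=(p*·96.9400+(1−p*)·50.5070)/1.22=73.2310; Δ=(96.9400−50.5070)/(96.9400−56.2400)=1.1409; B=V−Δ·S=-11.1925
Sanity check at the root: Δ(0,0)·S0 + B(0,0) reproduces V0 = 73.2310.

(0,0): Delta=1.1409 Bond=-11.1925
(1,0): Delta=2.3818 Bond=-83.4464
(1,1): Delta=1.0000 Bond=0.0000
V0=73.2310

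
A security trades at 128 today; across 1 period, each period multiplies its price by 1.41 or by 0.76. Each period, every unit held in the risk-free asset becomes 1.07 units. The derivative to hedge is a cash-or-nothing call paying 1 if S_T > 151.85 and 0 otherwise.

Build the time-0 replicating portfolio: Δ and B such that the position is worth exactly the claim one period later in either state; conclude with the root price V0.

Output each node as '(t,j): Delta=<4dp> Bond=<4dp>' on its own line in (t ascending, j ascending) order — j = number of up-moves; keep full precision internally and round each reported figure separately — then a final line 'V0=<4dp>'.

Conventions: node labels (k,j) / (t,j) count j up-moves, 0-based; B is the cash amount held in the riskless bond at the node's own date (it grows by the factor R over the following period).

Arbitrage-free pricing uses the up-move probability p* = (R−d)/(u−d) = 0.4769, discounting each step at R = 1.07.
Terminal payoffs: V(1,0)=0.0000, V(1,1)=1.0000
Node (0,0) S=128.0000: V=(p*·1.0000+(1−p*)·0.0000)/1.07=0.4457; Δ=(1.0000−0.0000)/(180.4800−97.2800)=0.0120; B=V−Δ·S=-1.0927
Sanity check at the root: Δ(0,0)·S0 + B(0,0) reproduces V0 = 0.4457.

(0,0): Delta=0.0120 Bond=-1.0927
V0=0.4457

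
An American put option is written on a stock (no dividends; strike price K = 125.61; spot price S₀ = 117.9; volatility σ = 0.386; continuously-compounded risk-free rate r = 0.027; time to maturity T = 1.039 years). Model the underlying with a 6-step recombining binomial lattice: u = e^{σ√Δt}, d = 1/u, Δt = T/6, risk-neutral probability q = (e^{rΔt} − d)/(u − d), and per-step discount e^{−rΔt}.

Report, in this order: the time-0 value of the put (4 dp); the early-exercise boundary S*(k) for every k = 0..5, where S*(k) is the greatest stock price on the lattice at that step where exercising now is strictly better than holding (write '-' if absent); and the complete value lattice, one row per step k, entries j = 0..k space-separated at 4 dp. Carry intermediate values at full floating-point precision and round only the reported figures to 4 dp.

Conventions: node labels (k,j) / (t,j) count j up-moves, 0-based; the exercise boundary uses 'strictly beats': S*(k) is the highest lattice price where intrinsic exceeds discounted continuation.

price = 21.6783
boundary = - - - 72.8174 85.5056 100.4047
tree:
21.6783
30.3129 12.3280
40.8874 18.8990 5.1711
52.7926 28.1041 8.8894 1.1036
63.5980 40.1044 15.0893 2.1097 0.0000
72.8000 52.7926 25.2053 4.0331 0.0000 0.0000
80.6365 63.5980 40.1044 7.7100 0.0000 0.0000 0.0000

Δt=0.17317, u=1.17425, d=0.85161, q=0.47445, disc=e^(-rΔt)=0.99534
k=6 terminal: V=max(K-S,0) → 80.6365 63.5980 40.1044 7.7100 0.0000 0.0000 0.0000
k=5: j=0 S=52.8100 intr=72.8000 cont=72.2141 V=72.8000[EX]; j=1 S=72.8174 intr=52.7926 cont=52.2067 V=52.7926[EX]; j=2 S=100.4047 intr=25.2053 cont=24.6193 V=25.2053[EX]; j=3 S=138.4438 intr=0.0000 cont=4.0331 V=4.0331[hold]; j=4 S=190.8941 intr=0.0000 cont=0.0000 V=0.0000[hold]; j=5 S=263.2156 intr=0.0000 cont=0.0000 V=0.0000[hold]  S*(5)=100.4047
k=4: j=0 S=62.0120 intr=63.5980 cont=63.0121 V=63.5980[EX]; j=1 S=85.5056 intr=40.1044 cont=39.5185 V=40.1044[EX]; j=2 S=117.9000 intr=7.7100 cont=15.0893 V=15.0893[hold]; j=3 S=162.5672 intr=0.0000 cont=2.1097 V=2.1097[hold]; j=4 S=224.1569 intr=0.0000 cont=0.0000 V=0.0000[hold]  S*(4)=85.5056
k=3: j=0 S=72.8174 intr=52.7926 cont=52.2067 V=52.7926[EX]; j=1 S=100.4047 intr=25.2053 cont=28.1041 V=28.1041[hold]; j=2 S=138.4438 intr=0.0000 cont=8.8894 V=8.8894[hold]; j=3 S=190.8941 intr=0.0000 cont=1.1036 V=1.1036[hold]  S*(3)=72.8174
k=2: j=0 S=85.5056 intr=40.1044 cont=40.8874 V=40.8874[hold]; j=1 S=117.9000 intr=7.7100 cont=18.8990 V=18.8990[hold]; j=2 S=162.5672 intr=0.0000 cont=5.1711 V=5.1711[hold]  S*(2)=-
k=1: j=0 S=100.4047 intr=25.2053 cont=30.3129 V=30.3129[hold]; j=1 S=138.4438 intr=0.0000 cont=12.3280 V=12.3280[hold]  S*(1)=-
k=0: j=0 S=117.9000 intr=7.7100 cont=21.6783 V=21.6783[hold]  S*(0)=-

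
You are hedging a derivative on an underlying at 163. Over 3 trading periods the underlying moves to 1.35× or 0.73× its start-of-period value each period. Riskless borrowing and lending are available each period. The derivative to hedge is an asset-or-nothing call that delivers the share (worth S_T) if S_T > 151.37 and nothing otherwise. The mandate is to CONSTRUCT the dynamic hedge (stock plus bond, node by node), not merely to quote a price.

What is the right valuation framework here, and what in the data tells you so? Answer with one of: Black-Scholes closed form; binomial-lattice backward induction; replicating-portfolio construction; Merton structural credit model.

Key observation: what is demanded is not a single number but the (Δ, B) position at each node of the 1.35/0.73 tree starting at 163; constructing those positions is the replicating-portfolio method.

framework: replicating-portfolio construction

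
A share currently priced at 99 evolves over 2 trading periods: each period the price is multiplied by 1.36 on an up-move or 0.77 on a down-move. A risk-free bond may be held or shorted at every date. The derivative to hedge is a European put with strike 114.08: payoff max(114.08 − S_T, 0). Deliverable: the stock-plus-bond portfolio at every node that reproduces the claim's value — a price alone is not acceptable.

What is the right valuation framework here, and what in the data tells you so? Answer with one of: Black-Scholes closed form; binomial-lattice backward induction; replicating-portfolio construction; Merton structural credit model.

Key observation: since the answer must list Δ and B at each node of the 1.36/0.77 lattice on 99, the replicating-portfolio method — solving the two-state system at every node — is the one that applies.

framework: replicating-portfolio construction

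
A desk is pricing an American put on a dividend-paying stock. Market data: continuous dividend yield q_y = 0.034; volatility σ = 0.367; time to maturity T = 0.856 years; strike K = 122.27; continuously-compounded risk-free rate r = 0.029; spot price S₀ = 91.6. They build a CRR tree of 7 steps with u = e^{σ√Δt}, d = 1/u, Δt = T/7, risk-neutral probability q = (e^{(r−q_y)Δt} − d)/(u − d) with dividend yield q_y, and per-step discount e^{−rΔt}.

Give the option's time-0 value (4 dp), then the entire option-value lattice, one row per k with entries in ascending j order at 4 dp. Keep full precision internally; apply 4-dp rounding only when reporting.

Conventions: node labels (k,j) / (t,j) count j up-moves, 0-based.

Δt=0.12229, u=1.13694, d=0.87956, q=0.46558, disc=e^(-rΔt)=0.99646
k=7 terminal: V=max(K-S,0) → 84.9672 74.0515 59.9415 41.7026 18.1266 0.0000 0.0000 0.0000
k=6: j=0 S=42.4109 intr=79.8591 cont=79.6022 V=79.8591[EX]; j=1 S=54.8214 intr=67.4486 cont=67.2432 V=67.4486[EX]; j=2 S=70.8635 intr=51.4065 cont=51.2676 V=51.4065[EX]; j=3 S=91.6000 intr=30.6700 cont=30.6172 V=30.6700[EX]; j=4 S=118.4045 intr=3.8655 cont=9.6528 V=9.6528[hold]; j=5 S=153.0526 intr=0.0000 cont=0.0000 V=0.0000[hold]; j=6 S=197.8397 intr=0.0000 cont=0.0000 V=0.0000[hold]
k=5: j=0 S=48.2185 intr=74.0515 cont=73.8187 V=74.0515[EX]; j=1 S=62.3285 intr=59.9415 cont=59.7673 V=59.9415[EX]; j=2 S=80.5674 intr=41.7026 cont=41.6041 V=41.7026[EX]; j=3 S=104.1434 intr=18.1266 cont=20.8108 V=20.8108[hold]; j=4 S=134.6184 intr=0.0000 cont=5.1404 V=5.1404[hold]; j=5 S=174.0111 intr=0.0000 cont=0.0000 V=0.0000[hold]
k=4: j=0 S=54.8214 intr=67.4486 cont=67.2432 V=67.4486[EX]; j=1 S=70.8635 intr=51.4065 cont=51.2676 V=51.4065[EX]; j=2 S=91.6000 intr=30.6700 cont=31.8625 V=31.8625[hold]; j=3 S=118.4045 intr=3.8655 cont=13.4670 V=13.4670[hold]; j=4 S=153.0526 intr=0.0000 cont=2.7374 V=2.7374[hold]
k=3: j=0 S=62.3285 intr=59.9415 cont=59.7673 V=59.9415[EX]; j=1 S=80.5674 intr=41.7026 cont=42.1573 V=42.1573[hold]; j=2 S=104.1434 intr=18.1266 cont=23.2154 V=23.2154[hold]; j=3 S=134.6184 intr=0.0000 cont=8.4415 V=8.4415[hold]
k=2: j=0 S=70.8635 intr=51.4065 cont=51.4786 V=51.4786[hold]; j=1 S=91.6000 intr=30.6700 cont=33.2202 V=33.2202[hold]; j=2 S=118.4045 intr=3.8655 cont=16.2791 V=16.2791[hold]
k=1: j=0 S=80.5674 intr=41.7026 cont=42.8256 V=42.8256[hold]; j=1 S=104.1434 intr=18.1266 cont=25.2430 V=25.2430[hold]
k=0: j=0 S=91.6000 intr=30.6700 cont=34.5168 V=34.5168[hold]

price = 34.5168
tree:
34.5168
42.8256 25.2430
51.4786 33.2202 16.2791
59.9415 42.1573 23.2154 8.4415
67.4486 51.4065 31.8625 13.4670 2.7374
74.0515 59.9415 41.7026 20.8108 5.1404 0.0000
79.8591 67.4486 51.4065 30.6700 9.6528 0.0000 0.0000
84.9672 74.0515 59.9415 41.7026 18.1266 0.0000 0.0000 0.0000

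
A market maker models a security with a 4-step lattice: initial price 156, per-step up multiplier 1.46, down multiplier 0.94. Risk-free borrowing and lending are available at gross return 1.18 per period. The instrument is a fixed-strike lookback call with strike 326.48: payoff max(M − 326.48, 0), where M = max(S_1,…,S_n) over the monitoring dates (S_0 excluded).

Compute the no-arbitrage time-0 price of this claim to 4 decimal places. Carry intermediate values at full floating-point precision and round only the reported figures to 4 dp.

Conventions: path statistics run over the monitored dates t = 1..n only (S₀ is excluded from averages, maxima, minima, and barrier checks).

With p* = (R−d)/(u−d) = 0.4615, sum probability × payoff across the paths and divide by R^4.
Enumerate all 2^4 = 16 price paths (U = up ×1.46, D = down ×0.94); each path with k up-moves has probability p*^k·(1−p*)^(4−k).
DDDD: M=146.6400, payoff=0.0000, prob=0.084066
UDDD: M=227.7600, payoff=0.0000, prob=0.072056
DUDD: M=214.0944, payoff=0.0000, prob=0.072056
UUDD: M=332.5296, payoff=6.0496, prob=0.061763
DDUD: M=201.2487, payoff=0.0000, prob=0.072056
UDUD: M=312.5778, payoff=0.0000, prob=0.061763
DUUD: M=312.5778, payoff=0.0000, prob=0.061763
UUUD: M=485.4932, payoff=159.0132, prob=0.052939
DDDU: M=189.1738, payoff=0.0000, prob=0.072056
UDDU: M=293.8232, payoff=0.0000, prob=0.061763
DUDU: M=293.8232, payoff=0.0000, prob=0.061763
UUDU: M=456.3636, payoff=129.8836, prob=0.052939
DDUU: M=293.8232, payoff=0.0000, prob=0.061763
UDUU: M=456.3636, payoff=129.8836, prob=0.052939
DUUU: M=456.3636, payoff=129.8836, prob=0.052939
UUUU: M=708.8201, payoff=382.3401, prob=0.045377
Price = Σ prob·payoff / R^4 = 46.768823 / 1.938778 = 24.1228

price = 24.1228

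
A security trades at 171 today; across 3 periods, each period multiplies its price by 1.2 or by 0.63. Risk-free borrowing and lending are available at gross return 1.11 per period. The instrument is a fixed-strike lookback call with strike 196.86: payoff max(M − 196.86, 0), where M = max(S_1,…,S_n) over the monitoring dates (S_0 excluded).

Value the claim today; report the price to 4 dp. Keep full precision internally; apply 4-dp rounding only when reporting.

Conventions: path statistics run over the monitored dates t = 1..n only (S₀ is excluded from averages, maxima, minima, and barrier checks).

No-arbitrage gives p* = (R−d)/(u−d) = 0.8421: enumerate every path, weight its payoff by its p*-probability, and discount by R^3.
Enumerate all 2^3 = 8 price paths (U = up ×1.2, D = down ×0.63); each path with k up-moves has probability p*^k·(1−p*)^(3−k).
DDD: M=107.7300, payoff=0.0000, prob=0.003936
UDD: M=205.2000, payoff=8.3400, prob=0.020994
DUD: M=129.2760, payoff=0.0000, prob=0.020994
UUD: M=246.2400, payoff=49.3800, prob=0.111970
DDU: M=107.7300, payoff=0.0000, prob=0.020994
UDU: M=205.2000, payoff=8.3400, prob=0.111970
DUU: M=155.1312, payoff=0.0000, prob=0.111970
UUU: M=295.4880, payoff=98.6280, prob=0.597172
Price = Σ prob·payoff / R^3 = 65.535823 / 1.367631 = 47.9192

price = 47.9192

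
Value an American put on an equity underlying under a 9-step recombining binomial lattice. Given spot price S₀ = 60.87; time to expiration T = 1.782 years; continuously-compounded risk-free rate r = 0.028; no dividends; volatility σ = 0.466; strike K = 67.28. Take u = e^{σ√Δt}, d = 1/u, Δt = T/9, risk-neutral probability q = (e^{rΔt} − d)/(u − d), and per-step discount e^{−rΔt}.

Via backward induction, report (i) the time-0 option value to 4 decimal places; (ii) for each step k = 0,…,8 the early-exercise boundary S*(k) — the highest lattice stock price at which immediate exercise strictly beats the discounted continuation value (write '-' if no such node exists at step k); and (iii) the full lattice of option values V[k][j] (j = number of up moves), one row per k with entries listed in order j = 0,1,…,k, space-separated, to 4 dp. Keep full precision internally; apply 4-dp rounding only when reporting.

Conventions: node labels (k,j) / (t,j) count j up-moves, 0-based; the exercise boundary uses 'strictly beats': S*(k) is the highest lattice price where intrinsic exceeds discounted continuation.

price = 17.4956
boundary = - - - 32.6769 26.5575 32.6769 26.5575 32.6769 40.2064
tree:
17.4956
22.6222 11.7281
28.4197 16.1339 6.7316
34.6031 21.5515 10.0108 2.9887
40.7225 27.8317 14.4875 4.9108 0.7833
45.6959 34.6031 20.2707 7.9182 1.4630 0.0000
49.7380 40.7225 27.1894 12.4467 2.7328 0.0000 0.0000
53.0231 45.6959 34.6031 18.8716 5.1044 0.0000 0.0000 0.0000
55.6930 49.7380 40.7225 27.0736 9.5345 0.0000 0.0000 0.0000 0.0000
57.8629 53.0231 45.6959 34.6031 17.8092 0.0000 0.0000 0.0000 0.0000 0.0000

Δt=0.19800  u=1.23042  d=0.81273  q=0.46166  discount=0.99447
step 9 (expiry): payoffs max(K−S,0) = 57.8629 53.0231 45.6959 34.6031 17.8092 0.0000 0.0000 0.0000 0.0000 0.0000
step 8: (k=8,j=0): S=11.5870, K−S=55.6930, hold=55.3210 ⇒ V=55.6930 exercise | (k=8,j=1): S=17.5420, K−S=49.7380, hold=49.3660 ⇒ V=49.7380 exercise | (k=8,j=2): S=26.5575, K−S=40.7225, hold=40.3505 ⇒ V=40.7225 exercise | (k=8,j=3): S=40.2064, K−S=27.0736, hold=26.7016 ⇒ V=27.0736 exercise | (k=8,j=4): S=60.8700, K−S=6.4100, hold=9.5345 ⇒ V=9.5345 continue | (k=8,j=5): S=92.1534, K−S=0.0000, hold=0.0000 ⇒ V=0.0000 continue | (k=8,j=6): S=139.5144, K−S=0.0000, hold=0.0000 ⇒ V=0.0000 continue | (k=8,j=7): S=211.2161, K−S=0.0000, hold=0.0000 ⇒ V=0.0000 continue | (k=8,j=8): S=319.7680, K−S=0.0000, hold=0.0000 ⇒ V=0.0000 continue  boundary S*=40.2064
step 7: (k=7,j=0): S=14.2569, K−S=53.0231, hold=52.6511 ⇒ V=53.0231 exercise | (k=7,j=1): S=21.5841, K−S=45.6959, hold=45.3240 ⇒ V=45.6959 exercise | (k=7,j=2): S=32.6769, K−S=34.6031, hold=34.2311 ⇒ V=34.6031 exercise | (k=7,j=3): S=49.4708, K−S=17.8092, hold=18.8716 ⇒ V=18.8716 continue | (k=7,j=4): S=74.8958, K−S=0.0000, hold=5.1044 ⇒ V=5.1044 continue | (k=7,j=5): S=113.3875, K−S=0.0000, hold=0.0000 ⇒ V=0.0000 continue | (k=7,j=6): S=171.6616, K−S=0.0000, hold=0.0000 ⇒ V=0.0000 continue | (k=7,j=7): S=259.8849, K−S=0.0000, hold=0.0000 ⇒ V=0.0000 continue  boundary S*=32.6769
step 6: (k=6,j=0): S=17.5420, K−S=49.7380, hold=49.3660 ⇒ V=49.7380 exercise | (k=6,j=1): S=26.5575, K−S=40.7225, hold=40.3505 ⇒ V=40.7225 exercise | (k=6,j=2): S=40.2064, K−S=27.0736, hold=27.1894 ⇒ V=27.1894 continue | (k=6,j=3): S=60.8700, K−S=6.4100, hold=12.4467 ⇒ V=12.4467 continue | (k=6,j=4): S=92.1534, K−S=0.0000, hold=2.7328 ⇒ V=2.7328 continue | (k=6,j=5): S=139.5144, K−S=0.0000, hold=0.0000 ⇒ V=0.0000 continue | (k=6,j=6): S=211.2161, K−S=0.0000, hold=0.0000 ⇒ V=0.0000 continue  boundary S*=26.5575
step 5: (k=5,j=0): S=21.5841, K−S=45.6959, hold=45.3240 ⇒ V=45.6959 exercise | (k=5,j=1): S=32.6769, K−S=34.6031, hold=34.2843 ⇒ V=34.6031 exercise | (k=5,j=2): S=49.4708, K−S=17.8092, hold=20.2707 ⇒ V=20.2707 continue | (k=5,j=3): S=74.8958, K−S=0.0000, hold=7.9182 ⇒ V=7.9182 continue | (k=5,j=4): S=113.3875, K−S=0.0000, hold=1.4630 ⇒ V=1.4630 continue | (k=5,j=5): S=171.6616, K−S=0.0000, hold=0.0000 ⇒ V=0.0000 continue  boundary S*=32.6769
step 4: (k=4,j=0): S=26.5575, K−S=40.7225, hold=40.3505 ⇒ V=40.7225 exercise | (k=4,j=1): S=40.2064, K−S=27.0736, hold=27.8317 ⇒ V=27.8317 continue | (k=4,j=2): S=60.8700, K−S=6.4100, hold=14.4875 ⇒ V=14.4875 continue | (k=4,j=3): S=92.1534, K−S=0.0000, hold=4.9108 ⇒ V=4.9108 continue | (k=4,j=4): S=139.5144, K−S=0.0000, hold=0.7833 ⇒ V=0.7833 continue  boundary S*=26.5575
step 3: (k=3,j=0): S=32.6769, K−S=34.6031, hold=34.5791 ⇒ V=34.6031 exercise | (k=3,j=1): S=49.4708, K−S=17.8092, hold=21.5515 ⇒ V=21.5515 continue | (k=3,j=2): S=74.8958, K−S=0.0000, hold=10.0108 ⇒ V=10.0108 continue | (k=3,j=3): S=113.3875, K−S=0.0000, hold=2.9887 ⇒ V=2.9887 continue  boundary S*=32.6769
step 2: (k=2,j=0): S=40.2064, K−S=27.0736, hold=28.4197 ⇒ V=28.4197 continue | (k=2,j=1): S=60.8700, K−S=6.4100, hold=16.1339 ⇒ V=16.1339 continue | (k=2,j=2): S=92.1534, K−S=0.0000, hold=6.7316 ⇒ V=6.7316 continue  boundary S*=-
step 1: (k=1,j=0): S=49.4708, K−S=17.8092, hold=22.6222 ⇒ V=22.6222 continue | (k=1,j=1): S=74.8958, K−S=0.0000, hold=11.7281 ⇒ V=11.7281 continue  boundary S*=-
step 0: (k=0,j=0): S=60.8700, K−S=6.4100, hold=17.4956 ⇒ V=17.4956 continue  boundary S*=-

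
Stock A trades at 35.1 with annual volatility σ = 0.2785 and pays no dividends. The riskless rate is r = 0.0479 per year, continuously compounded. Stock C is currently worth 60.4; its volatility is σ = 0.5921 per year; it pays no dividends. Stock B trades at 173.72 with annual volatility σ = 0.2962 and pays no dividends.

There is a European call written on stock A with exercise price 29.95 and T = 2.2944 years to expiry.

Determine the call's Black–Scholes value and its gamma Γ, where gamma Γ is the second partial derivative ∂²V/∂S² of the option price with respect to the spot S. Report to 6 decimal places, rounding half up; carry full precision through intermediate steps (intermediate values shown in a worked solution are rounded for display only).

σ√T = 0.2785·√2.2944 = 0.421852
d₁ = (ln(S/K) + (r+σ²/2)T) / (σ√T) = (ln(35.1/29.95) + (0.0479+0.2785²/2)·2.2944) / 0.421852 = (0.158672 + 0.198881) / 0.421852 = 0.847580
d₂ = d₁ − σ√T = 0.847580 − 0.421852 = 0.425728
e^{−rT} = 0.895922
N(d₁) = 0.801664,  N(d₂) = 0.664847
Call price V = S·N(d₁) − K·e^{−rT}·N(d₂) = 28.138407 − 17.839753 = 10.298653
φ(d₁) = (1/√(2π))·e^{−d₁²/2} = 0.278557
Γ = φ(d₁) / (S·σ·√T) = 0.018812

price = 10.298653
Γ = 0.018812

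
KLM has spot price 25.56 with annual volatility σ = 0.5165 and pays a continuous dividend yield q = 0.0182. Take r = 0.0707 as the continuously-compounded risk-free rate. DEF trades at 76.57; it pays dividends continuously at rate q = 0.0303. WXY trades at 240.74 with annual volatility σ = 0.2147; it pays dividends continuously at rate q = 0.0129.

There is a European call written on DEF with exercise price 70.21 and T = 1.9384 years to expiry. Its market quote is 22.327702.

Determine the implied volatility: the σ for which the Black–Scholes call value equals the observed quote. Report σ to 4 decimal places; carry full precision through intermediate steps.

At σ = 0.4466 the Black–Scholes value reproduces the quote:
σ√T = 0.4466·√1.9384 = 0.621785
d₁ = (ln(S/K) + (r−q+σ²/2)T) / (σ√T) = (ln(76.57/70.21) + (0.0707−0.0303+0.4466²/2)·1.9384) / 0.621785 = (0.086715 + 0.271620) / 0.621785 = 0.576299
d₂ = d₁ − σ√T = 0.576299 − 0.621785 = -0.045486
e^{−rT} = 0.871931
e^{−qT} = 0.942958
N(d₁) = 0.717794,  N(d₂) = 0.481860
V = S·e^{−qT}·N(d₁) − K·e^{−rT}·N(d₂) = 51.826342 − 29.498641 = 22.327702 (equal to the quote); since ∂V/∂σ > 0 for all σ, the implied volatility is unique

sigma = 0.4466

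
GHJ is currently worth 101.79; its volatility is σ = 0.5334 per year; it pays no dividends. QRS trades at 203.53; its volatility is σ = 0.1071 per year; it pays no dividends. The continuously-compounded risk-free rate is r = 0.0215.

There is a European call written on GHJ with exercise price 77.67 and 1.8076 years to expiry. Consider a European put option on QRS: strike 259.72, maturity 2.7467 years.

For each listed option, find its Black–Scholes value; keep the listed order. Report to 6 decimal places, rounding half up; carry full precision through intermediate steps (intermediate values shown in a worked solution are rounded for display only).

[GHJ call K=77.67]
σ√T = 0.5334·√1.8076 = 0.717140
d₁ = (ln(S/K) + (r+σ²/2)T) / (σ√T) = (ln(101.79/77.67) + (0.0215+0.5334²/2)·1.8076) / 0.717140 = (0.270443 + 0.296009) / 0.717140 = 0.789875
d₂ = d₁ − σ√T = 0.789875 − 0.717140 = 0.072735
e^{−rT} = 0.961882
N(d₁) = 0.785200,  N(d₂) = 0.528991
price = S·N(d₁) − K·e^{−rT}·N(d₂) = 79.925472 − 39.520621 = 40.404852
[QRS put K=259.72]
σ√T = 0.1071·√2.7467 = 0.177499
d₁ = (ln(S/K) + (r+σ²/2)T) / (σ√T) = (ln(203.53/259.72) + (0.0215+0.1071²/2)·2.7467) / 0.177499 = (-0.243791 + 0.074807) / 0.177499 = -0.952028
d₂ = d₁ − σ√T = -0.952028 − 0.177499 = -1.129527
e^{−rT} = 0.942656
N(−d₁) = 0.829459,  N(−d₂) = 0.870662
price = K·e^{−rT}·N(−d₂) − S·N(−d₁) = 213.161246 − 168.819734 = 44.341513

price(GHJ call K=77.67) = 40.404852
price(QRS put K=259.72) = 44.341513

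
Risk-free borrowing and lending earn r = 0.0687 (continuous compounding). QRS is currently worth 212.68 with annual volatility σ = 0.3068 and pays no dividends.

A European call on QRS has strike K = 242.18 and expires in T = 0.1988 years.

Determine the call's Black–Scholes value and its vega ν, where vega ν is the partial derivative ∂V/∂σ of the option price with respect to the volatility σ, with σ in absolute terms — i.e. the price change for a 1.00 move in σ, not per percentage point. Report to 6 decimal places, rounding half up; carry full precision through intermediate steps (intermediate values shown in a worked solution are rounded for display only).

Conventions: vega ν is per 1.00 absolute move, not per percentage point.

σ√T = 0.3068·√0.1988 = 0.136793
d₁ = (ln(S/K) + (r+σ²/2)T) / (σ√T) = (ln(212.68/242.18) + (0.0687+0.3068²/2)·0.1988) / 0.136793 = (-0.129893 + 0.023014) / 0.136793 = -0.781319
d₂ = d₁ − σ√T = -0.781319 − 0.136793 = -0.918112
e^{−rT} = 0.986435
N(d₁) = 0.217308,  N(d₂) = 0.179280
Call price V = S·N(d₁) − K·e^{−rT}·N(d₂) = 46.216964 − 42.829127 = 3.387837
φ(d₁) = (1/√(2π))·e^{−d₁²/2} = 0.294002
ν = S·φ(d₁)·√T = 27.879528

price = 3.387837
ν = 27.879528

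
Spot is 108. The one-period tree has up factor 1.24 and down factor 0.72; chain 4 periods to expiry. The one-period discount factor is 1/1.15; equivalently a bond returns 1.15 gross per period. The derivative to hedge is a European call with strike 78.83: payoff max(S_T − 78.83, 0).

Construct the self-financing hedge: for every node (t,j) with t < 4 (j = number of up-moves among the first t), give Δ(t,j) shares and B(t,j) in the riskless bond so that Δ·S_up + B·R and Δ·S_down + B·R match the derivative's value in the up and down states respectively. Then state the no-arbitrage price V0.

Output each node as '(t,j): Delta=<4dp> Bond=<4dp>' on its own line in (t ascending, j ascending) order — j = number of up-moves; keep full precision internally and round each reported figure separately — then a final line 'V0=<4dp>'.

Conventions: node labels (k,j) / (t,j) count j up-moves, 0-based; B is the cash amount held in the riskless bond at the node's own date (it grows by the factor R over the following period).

(0,0): Delta=0.9736 Bond=-41.9151
(1,0): Delta=0.8339 Bond=-37.3337
(1,1): Delta=0.9906 Bond=-50.4772
(2,0): Delta=0.1792 Bond=-6.2819
(2,1): Delta=0.9134 Bond=-50.6051
(2,2): Delta=1.0000 Bond=-59.6068
(3,0): Delta=0.0000 Bond=0.0000
(3,1): Delta=0.2010 Bond=-8.7362
(3,2): Delta=1.0000 Bond=-68.5478
(3,3): Delta=1.0000 Bond=-68.5478
V0=63.2371

Since d<R<u, set p* = (R−d)/(u−d) = 0.8269; price each node as the discounted p*-expectation of its children.
Terminal payoffs: V(4,0)=0.0000, V(4,1)=0.0000, V(4,2)=7.2559, V(4,3)=69.4291, V(4,4)=176.5051
(3,0): S=40.3108. Δ = (V_up−V_dn)/(S_up−S_dn) = (0.0000−0.0000)/(49.9854−29.0238) = 0.0000. V = [p*·0.0000 + (1−p*)·0.0000]/1.15 = 0.0000. B = V − Δ·S = 0.0000.
(3,1): S=69.4241. Δ = (V_up−V_dn)/(S_up−S_dn) = (7.2559−0.0000)/(86.0859−49.9854) = 0.2010. V = [p*·7.2559 + (1−p*)·0.0000]/1.15 = 5.2175. B = V − Δ·S = -8.7362.
(3,2): S=119.5638. Δ = (V_up−V_dn)/(S_up−S_dn) = (69.4291−7.2559)/(148.2591−86.0859) = 1.0000. V = [p*·69.4291 + (1−p*)·7.2559]/1.15 = 51.0159. B = V − Δ·S = -68.5478.
(3,3): S=205.9154. Δ = (V_up−V_dn)/(S_up−S_dn) = (176.5051−69.4291)/(255.3351−148.2591) = 1.0000. V = [p*·176.5051 + (1−p*)·69.4291]/1.15 = 137.3676. B = V − Δ·S = -68.5478.
(2,0): S=55.9872. Δ = (V_up−V_dn)/(S_up−S_dn) = (5.2175−0.0000)/(69.4241−40.3108) = 0.1792. V = [p*·5.2175 + (1−p*)·0.0000]/1.15 = 3.7517. B = V − Δ·S = -6.2819.
(2,1): S=96.4224. Δ = (V_up−V_dn)/(S_up−S_dn) = (51.0159−5.2175)/(119.5638−69.4241) = 0.9134. V = [p*·51.0159 + (1−p*)·5.2175]/1.15 = 37.4689. B = V − Δ·S = -50.6051.
(2,2): S=166.0608. Δ = (V_up−V_dn)/(S_up−S_dn) = (137.3676−51.0159)/(205.9154−119.5638) = 1.0000. V = [p*·137.3676 + (1−p*)·51.0159]/1.15 = 106.4540. B = V − Δ·S = -59.6068.
(1,0): S=77.7600. Δ = (V_up−V_dn)/(S_up−S_dn) = (37.4689−3.7517)/(96.4224−55.9872) = 0.8339. V = [p*·37.4689 + (1−p*)·3.7517]/1.15 = 27.5072. B = V − Δ·S = -37.3337.
(1,1): S=133.9200. Δ = (V_up−V_dn)/(S_up−S_dn) = (106.4540−37.4689)/(166.0608−96.4224) = 0.9906. V = [p*·106.4540 + (1−p*)·37.4689]/1.15 = 82.1863. B = V − Δ·S = -50.4772.
(0,0): S=108.0000. Δ = (V_up−V_dn)/(S_up−S_dn) = (82.1863−27.5072)/(133.9200−77.7600) = 0.9736. V = [p*·82.1863 + (1−p*)·27.5072]/1.15 = 63.2371. B = V − Δ·S = -41.9151.
Check: Δ(0,0)·S0 + B(0,0) = 63.2371 = V0.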